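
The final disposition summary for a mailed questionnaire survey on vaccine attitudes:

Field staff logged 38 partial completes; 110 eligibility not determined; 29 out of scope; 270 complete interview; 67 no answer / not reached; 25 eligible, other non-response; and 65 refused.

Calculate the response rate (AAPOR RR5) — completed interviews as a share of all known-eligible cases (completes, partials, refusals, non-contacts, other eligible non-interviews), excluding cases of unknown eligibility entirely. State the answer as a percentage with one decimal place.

Num → 270
Denominator → 270 + 38 + 65 + 67 + 25 = 465
RR5 = 270 / 465 = 0.5806

58.1%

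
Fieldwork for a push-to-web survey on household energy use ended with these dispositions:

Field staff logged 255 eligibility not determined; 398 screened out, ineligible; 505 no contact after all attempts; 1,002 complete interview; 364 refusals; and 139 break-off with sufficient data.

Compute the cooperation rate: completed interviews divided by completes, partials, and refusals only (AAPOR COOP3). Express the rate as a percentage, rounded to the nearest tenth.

66.6%

Top → 1002
Base → 1002 + 139 + 364 = 1505
COOP3 = 1002 / 1505 = 0.6658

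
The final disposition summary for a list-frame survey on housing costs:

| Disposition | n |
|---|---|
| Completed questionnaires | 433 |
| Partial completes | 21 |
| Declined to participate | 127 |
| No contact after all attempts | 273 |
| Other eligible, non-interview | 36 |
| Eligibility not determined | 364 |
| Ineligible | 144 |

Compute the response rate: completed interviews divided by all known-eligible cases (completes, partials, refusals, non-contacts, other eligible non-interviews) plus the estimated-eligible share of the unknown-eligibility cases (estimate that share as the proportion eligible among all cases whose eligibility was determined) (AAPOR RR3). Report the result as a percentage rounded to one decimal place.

Num: 433
Known eligible: 433 + 21 + 127 + 273 + 36 = 890
e = 890 / (890 + 144) = 890 / 1034 = 0.8607
e × U: 0.8607 × 364 = 313.29
Denom: 890 + 313.29 = 1203.29
RR3 = 433 / 1203.29 = 0.3598

36.0%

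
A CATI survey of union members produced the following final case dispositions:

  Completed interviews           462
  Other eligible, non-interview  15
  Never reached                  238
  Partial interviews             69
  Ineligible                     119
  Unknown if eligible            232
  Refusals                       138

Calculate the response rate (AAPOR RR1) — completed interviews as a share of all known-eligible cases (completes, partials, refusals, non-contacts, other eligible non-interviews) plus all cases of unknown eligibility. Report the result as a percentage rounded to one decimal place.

40.0%

Numerator = 462
Denominator = 462 + 69 + 138 + 238 + 15 + 232 = 1154
RR1 = 462 / 1154 = 0.4003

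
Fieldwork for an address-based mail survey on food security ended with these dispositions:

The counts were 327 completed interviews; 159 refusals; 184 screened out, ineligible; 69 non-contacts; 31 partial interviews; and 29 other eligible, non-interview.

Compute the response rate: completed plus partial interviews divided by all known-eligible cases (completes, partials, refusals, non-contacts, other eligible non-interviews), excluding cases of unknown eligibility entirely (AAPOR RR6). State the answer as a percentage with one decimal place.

Num → 327 + 31 = 358
Denom → 327 + 31 + 159 + 69 + 29 = 615
RR6 = 358 / 615 = 0.5821

58.2%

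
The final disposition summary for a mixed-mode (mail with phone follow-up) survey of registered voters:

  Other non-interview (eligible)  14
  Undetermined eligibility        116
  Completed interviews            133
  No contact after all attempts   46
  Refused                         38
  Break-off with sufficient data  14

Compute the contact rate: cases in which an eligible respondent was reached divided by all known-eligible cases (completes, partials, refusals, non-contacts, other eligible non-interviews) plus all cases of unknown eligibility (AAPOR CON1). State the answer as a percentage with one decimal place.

55.1%

Num → 133 + 14 + 38 + 14 = 199
Denominator → 133 + 14 + 38 + 46 + 14 + 116 = 361
CON1 = 199 / 361 = 0.5512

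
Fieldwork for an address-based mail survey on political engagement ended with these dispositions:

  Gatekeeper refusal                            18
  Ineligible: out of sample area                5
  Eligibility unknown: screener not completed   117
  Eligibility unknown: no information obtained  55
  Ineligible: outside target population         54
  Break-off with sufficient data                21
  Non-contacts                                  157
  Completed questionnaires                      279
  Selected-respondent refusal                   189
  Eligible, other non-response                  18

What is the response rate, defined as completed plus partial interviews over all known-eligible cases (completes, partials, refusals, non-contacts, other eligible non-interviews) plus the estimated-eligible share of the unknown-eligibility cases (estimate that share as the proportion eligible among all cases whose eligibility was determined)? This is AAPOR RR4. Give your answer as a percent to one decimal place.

35.7%

Refusal or break-off = 18 + 189 = 207
Undetermined eligibility = 117 + 55 = 172
Ineligible = 54 + 5 = 59
Top → 279 + 21 = 300
Determined eligible → 279 + 21 + 207 + 157 + 18 = 682
e = 682 / (682 + 59) = 682 / 741 = 0.9204
Estimated eligible among unknowns → 0.9204 × 172 = 158.31
Denom → 682 + 158.31 = 840.31
RR4 = 300 / 840.31 = 0.3570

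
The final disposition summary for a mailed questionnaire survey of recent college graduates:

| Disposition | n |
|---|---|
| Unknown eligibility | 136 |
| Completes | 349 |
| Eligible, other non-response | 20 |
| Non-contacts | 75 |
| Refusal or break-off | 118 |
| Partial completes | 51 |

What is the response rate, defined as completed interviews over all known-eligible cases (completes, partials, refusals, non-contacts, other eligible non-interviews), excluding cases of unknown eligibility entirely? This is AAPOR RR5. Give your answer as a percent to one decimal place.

Numerator → 349
Denominator → 349 + 51 + 118 + 75 + 20 = 613
RR5 = 349 / 613 = 0.5693

56.9%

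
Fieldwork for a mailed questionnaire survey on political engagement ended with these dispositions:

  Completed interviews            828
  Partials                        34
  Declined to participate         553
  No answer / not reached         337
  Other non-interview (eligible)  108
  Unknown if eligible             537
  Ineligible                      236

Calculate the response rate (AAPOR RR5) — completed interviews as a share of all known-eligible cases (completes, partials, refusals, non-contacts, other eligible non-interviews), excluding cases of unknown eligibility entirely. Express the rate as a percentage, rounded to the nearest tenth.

Num → 828
Denominator → 828 + 34 + 553 + 337 + 108 = 1860
RR5 = 828 / 1860 = 0.4452

44.5%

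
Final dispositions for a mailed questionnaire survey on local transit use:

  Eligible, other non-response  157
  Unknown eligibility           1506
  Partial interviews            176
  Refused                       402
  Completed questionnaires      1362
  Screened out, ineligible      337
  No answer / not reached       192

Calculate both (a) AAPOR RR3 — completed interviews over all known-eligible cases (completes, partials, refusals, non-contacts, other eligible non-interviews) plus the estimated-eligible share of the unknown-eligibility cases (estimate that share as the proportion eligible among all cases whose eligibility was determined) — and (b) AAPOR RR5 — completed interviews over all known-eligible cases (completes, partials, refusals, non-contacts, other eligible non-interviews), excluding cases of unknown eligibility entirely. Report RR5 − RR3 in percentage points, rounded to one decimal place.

Num → 1362
Determined eligible → 1362 + 176 + 402 + 192 + 157 = 2289
e = 2289 / (2289 + 337) = 2289 / 2626 = 0.8717
Estimated eligible among unknowns → 0.8717 × 1506 = 1312.78
Denominator → 2289 + 1312.78 = 3601.78
RR3 = 1362 / 3601.78 = 0.3781
Denominator → 1362 + 176 + 402 + 192 + 157 = 2289
RR5 = 1362 / 2289 = 0.5950
Difference = 59.50 − 37.81 = 21.69 percentage points

21.7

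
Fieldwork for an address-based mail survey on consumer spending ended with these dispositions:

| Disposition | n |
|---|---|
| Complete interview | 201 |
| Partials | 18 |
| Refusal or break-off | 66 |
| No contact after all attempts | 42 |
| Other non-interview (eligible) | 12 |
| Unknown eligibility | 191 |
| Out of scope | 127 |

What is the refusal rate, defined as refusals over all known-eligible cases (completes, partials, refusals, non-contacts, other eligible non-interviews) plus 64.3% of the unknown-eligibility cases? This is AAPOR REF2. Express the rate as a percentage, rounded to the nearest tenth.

Num: 66
Eligible (known): 201 + 18 + 66 + 42 + 12 = 339
e × U: 0.6430 × 191 = 122.81
Base: 339 + 122.81 = 461.81
REF2 = 66 / 461.81 = 0.1429

14.3%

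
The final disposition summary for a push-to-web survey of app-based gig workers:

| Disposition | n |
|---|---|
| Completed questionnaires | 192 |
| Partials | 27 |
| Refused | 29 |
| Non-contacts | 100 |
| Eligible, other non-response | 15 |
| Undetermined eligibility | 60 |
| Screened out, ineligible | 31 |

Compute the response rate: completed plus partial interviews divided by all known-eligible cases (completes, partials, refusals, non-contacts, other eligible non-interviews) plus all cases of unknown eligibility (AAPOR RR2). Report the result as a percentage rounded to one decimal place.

51.8%

Numerator = 192 + 27 = 219
Denom = 192 + 27 + 29 + 100 + 15 + 60 = 423
RR2 = 219 / 423 = 0.5177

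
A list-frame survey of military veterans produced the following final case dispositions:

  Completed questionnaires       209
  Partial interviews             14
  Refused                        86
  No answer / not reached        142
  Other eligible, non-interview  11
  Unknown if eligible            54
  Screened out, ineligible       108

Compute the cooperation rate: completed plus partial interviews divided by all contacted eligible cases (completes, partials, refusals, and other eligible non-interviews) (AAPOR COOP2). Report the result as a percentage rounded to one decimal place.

Num: 209 + 14 = 223
Base: 209 + 14 + 86 + 11 = 320
COOP2 = 223 / 320 = 0.6969

69.7%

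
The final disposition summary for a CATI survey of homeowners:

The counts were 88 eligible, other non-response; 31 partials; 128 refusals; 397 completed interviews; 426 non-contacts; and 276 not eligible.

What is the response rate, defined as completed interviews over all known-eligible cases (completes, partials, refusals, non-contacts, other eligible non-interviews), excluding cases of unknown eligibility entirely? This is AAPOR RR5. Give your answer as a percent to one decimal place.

Num: 397
Denominator: 397 + 31 + 128 + 426 + 88 = 1070
RR5 = 397 / 1070 = 0.3710

37.1%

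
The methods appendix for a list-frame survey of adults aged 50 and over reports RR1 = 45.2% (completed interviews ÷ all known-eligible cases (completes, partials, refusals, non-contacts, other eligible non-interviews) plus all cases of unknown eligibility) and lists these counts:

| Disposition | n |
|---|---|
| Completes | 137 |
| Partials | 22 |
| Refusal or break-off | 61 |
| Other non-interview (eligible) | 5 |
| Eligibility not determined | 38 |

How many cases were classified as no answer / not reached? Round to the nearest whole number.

RR1 = 137 / D = 0.452
D = 137 / 0.452 = 303.1
Rest of base = 263
no answer / not reached = 303.1 − 263 ≈ 40

40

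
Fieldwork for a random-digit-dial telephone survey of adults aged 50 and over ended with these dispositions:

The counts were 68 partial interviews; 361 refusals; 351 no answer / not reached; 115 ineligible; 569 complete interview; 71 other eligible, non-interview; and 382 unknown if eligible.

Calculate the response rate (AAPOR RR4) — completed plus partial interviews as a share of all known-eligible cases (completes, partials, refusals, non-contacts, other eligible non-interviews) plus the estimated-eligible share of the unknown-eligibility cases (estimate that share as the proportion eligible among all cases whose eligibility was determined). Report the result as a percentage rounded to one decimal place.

35.9%

Top: 569 + 68 = 637
Known eligible: 569 + 68 + 361 + 351 + 71 = 1420
e = 1420 / (1420 + 115) = 1420 / 1535 = 0.9251
Eligible share of unknowns: 0.9251 × 382 = 353.39
Base: 1420 + 353.39 = 1773.39
RR4 = 637 / 1773.39 = 0.3592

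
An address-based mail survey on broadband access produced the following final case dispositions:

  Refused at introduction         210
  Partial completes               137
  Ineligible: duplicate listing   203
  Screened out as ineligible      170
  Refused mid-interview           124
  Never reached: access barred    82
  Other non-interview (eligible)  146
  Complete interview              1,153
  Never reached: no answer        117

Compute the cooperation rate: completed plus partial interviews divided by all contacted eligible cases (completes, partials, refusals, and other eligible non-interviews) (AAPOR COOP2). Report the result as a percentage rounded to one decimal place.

Declined to participate = 210 + 124 = 334
No contact after all attempts = 117 + 82 = 199
Ineligible = 170 + 203 = 373
Num → 1153 + 137 = 1290
Base → 1153 + 137 + 334 + 146 = 1770
COOP2 = 1290 / 1770 = 0.7288

72.9%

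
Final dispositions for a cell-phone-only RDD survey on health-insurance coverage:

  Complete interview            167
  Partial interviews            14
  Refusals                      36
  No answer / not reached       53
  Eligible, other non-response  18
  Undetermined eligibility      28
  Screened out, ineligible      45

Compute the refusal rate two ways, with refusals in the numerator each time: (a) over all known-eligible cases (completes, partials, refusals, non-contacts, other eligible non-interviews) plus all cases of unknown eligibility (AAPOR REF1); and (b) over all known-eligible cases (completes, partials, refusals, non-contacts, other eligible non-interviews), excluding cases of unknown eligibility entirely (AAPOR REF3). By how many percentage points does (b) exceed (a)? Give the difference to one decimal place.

1.1

Numerator: 36
Denominator: 167 + 14 + 36 + 53 + 18 + 28 = 316
REF1 = 36 / 316 = 0.1139
Denominator: 167 + 14 + 36 + 53 + 18 = 288
REF3 = 36 / 288 = 0.1250
Difference = 12.50 − 11.39 = 1.11 percentage points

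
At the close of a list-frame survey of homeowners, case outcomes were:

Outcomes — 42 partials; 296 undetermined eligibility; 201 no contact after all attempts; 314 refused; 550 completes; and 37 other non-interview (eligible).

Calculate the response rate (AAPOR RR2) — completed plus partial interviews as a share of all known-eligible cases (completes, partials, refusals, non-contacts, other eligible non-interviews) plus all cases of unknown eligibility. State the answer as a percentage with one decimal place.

Numerator = 550 + 42 = 592
Denom = 550 + 42 + 314 + 201 + 37 + 296 = 1440
RR2 = 592 / 1440 = 0.4111

41.1%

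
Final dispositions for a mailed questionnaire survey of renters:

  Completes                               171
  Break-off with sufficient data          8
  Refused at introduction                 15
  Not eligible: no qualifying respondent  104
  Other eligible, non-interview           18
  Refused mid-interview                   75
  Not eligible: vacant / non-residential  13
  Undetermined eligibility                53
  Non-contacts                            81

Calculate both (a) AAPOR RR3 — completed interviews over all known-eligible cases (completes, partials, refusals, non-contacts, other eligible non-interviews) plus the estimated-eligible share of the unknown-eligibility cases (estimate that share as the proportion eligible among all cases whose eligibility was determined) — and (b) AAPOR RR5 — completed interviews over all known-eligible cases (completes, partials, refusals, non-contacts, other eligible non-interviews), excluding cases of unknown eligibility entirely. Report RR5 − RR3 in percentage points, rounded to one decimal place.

Refusal or break-off = 15 + 75 = 90
Not eligible = 104 + 13 = 117
Numerator = 171
Eligible (known) = 171 + 8 + 90 + 81 + 18 = 368
e = 368 / (368 + 117) = 368 / 485 = 0.7588
Eligible share of unknowns = 0.7588 × 53 = 40.22
Base = 368 + 40.22 = 408.22
RR3 = 171 / 408.22 = 0.4189
Base = 171 + 8 + 90 + 81 + 18 = 368
RR5 = 171 / 368 = 0.4647
Difference = 46.47 − 41.89 = 4.58 percentage points

4.6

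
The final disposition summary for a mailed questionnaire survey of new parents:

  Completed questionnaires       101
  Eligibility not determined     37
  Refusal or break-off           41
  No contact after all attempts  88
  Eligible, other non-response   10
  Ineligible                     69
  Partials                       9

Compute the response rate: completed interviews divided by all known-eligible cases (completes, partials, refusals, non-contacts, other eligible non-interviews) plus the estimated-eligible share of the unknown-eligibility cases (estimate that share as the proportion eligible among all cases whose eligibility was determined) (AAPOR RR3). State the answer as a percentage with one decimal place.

36.3%

Num = 101
Known eligible = 101 + 9 + 41 + 88 + 10 = 249
e = 249 / (249 + 69) = 249 / 318 = 0.7830
e × U = 0.7830 × 37 = 28.97
Denom = 249 + 28.97 = 277.97
RR3 = 101 / 277.97 = 0.3633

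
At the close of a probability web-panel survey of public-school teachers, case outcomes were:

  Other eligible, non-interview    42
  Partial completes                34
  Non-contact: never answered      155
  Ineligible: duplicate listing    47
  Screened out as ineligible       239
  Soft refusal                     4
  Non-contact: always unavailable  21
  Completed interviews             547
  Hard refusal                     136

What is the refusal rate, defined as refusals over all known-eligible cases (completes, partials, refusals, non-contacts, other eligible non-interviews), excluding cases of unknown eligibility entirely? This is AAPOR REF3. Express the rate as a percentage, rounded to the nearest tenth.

Refusals = 136 + 4 = 140
No contact after all attempts = 155 + 21 = 176
Screened out, ineligible = 239 + 47 = 286
Top → 140
Denom → 547 + 34 + 140 + 176 + 42 = 939
REF3 = 140 / 939 = 0.1491

14.9%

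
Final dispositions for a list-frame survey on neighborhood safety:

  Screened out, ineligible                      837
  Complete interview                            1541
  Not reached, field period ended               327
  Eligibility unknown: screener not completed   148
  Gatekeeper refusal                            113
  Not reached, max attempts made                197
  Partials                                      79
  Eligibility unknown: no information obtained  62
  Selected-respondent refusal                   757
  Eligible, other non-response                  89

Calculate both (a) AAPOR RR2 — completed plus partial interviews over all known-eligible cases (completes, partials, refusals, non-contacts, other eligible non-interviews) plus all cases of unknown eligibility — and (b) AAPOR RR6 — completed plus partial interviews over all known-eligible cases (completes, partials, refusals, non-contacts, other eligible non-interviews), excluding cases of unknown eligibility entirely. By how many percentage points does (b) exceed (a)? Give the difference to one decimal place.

3.3

Refusal or break-off = 113 + 757 = 870
Non-contacts = 327 + 197 = 524
Unknown if eligible = 148 + 62 = 210
Top → 1541 + 79 = 1620
Denominator → 1541 + 79 + 870 + 524 + 89 + 210 = 3313
RR2 = 1620 / 3313 = 0.4890
Denominator → 1541 + 79 + 870 + 524 + 89 = 3103
RR6 = 1620 / 3103 = 0.5221
Difference = 52.21 − 48.90 = 3.31 percentage points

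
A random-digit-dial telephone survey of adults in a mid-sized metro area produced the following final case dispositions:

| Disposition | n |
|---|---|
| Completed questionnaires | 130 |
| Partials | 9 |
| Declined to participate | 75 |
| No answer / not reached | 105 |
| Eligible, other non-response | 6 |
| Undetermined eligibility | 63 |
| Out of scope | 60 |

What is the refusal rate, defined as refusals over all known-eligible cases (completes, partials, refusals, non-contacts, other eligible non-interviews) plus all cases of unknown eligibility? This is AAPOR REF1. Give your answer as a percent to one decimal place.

19.3%

Num = 75
Denominator = 130 + 9 + 75 + 105 + 6 + 63 = 388
REF1 = 75 / 388 = 0.1933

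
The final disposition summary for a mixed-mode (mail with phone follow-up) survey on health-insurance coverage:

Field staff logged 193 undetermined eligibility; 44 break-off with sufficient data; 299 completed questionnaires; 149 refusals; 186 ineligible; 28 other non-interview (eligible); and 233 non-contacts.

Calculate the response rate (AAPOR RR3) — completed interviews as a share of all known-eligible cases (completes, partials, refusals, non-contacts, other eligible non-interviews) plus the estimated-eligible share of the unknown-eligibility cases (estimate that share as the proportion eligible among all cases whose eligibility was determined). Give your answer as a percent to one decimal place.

32.9%

Numerator = 299
Eligible (known) = 299 + 44 + 149 + 233 + 28 = 753
e = 753 / (753 + 186) = 753 / 939 = 0.8019
Estimated eligible among unknowns = 0.8019 × 193 = 154.77
Denom = 753 + 154.77 = 907.77
RR3 = 299 / 907.77 = 0.3294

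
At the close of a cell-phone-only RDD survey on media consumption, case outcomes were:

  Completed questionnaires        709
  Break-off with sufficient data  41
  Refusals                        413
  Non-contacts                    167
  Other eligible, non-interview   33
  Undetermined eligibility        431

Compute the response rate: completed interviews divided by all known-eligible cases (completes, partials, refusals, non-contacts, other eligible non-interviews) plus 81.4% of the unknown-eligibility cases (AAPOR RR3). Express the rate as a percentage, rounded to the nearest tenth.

41.4%

Num = 709
Eligible (known) = 709 + 41 + 413 + 167 + 33 = 1363
Eligible share of unknowns = 0.8140 × 431 = 350.83
Base = 1363 + 350.83 = 1713.83
RR3 = 709 / 1713.83 = 0.4137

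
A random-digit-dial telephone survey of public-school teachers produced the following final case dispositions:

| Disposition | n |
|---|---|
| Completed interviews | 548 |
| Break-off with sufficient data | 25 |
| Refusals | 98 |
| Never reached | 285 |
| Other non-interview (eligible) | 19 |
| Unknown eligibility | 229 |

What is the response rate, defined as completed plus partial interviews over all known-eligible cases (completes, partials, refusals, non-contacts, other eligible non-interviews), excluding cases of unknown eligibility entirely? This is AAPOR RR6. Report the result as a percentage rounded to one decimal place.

58.8%

Top → 548 + 25 = 573
Base → 548 + 25 + 98 + 285 + 19 = 975
RR6 = 573 / 975 = 0.5877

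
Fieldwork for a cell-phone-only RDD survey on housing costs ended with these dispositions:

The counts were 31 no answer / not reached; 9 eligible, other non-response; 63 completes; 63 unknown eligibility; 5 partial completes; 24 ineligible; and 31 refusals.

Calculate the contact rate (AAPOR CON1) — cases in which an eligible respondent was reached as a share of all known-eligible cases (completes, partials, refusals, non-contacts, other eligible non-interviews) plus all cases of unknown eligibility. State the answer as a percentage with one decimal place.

Numerator → 63 + 5 + 31 + 9 = 108
Denominator → 63 + 5 + 31 + 31 + 9 + 63 = 202
CON1 = 108 / 202 = 0.5347

53.5%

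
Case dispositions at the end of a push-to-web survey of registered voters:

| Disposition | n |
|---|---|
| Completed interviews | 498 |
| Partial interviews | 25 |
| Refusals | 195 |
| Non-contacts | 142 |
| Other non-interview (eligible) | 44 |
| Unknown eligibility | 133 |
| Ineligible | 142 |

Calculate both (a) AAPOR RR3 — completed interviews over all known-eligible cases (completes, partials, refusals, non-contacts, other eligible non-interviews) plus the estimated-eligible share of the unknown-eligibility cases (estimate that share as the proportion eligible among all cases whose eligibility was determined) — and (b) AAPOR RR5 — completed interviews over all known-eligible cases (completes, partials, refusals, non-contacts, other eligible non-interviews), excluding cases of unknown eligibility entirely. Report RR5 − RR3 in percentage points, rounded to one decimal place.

6.2

Num: 498
Determined eligible: 498 + 25 + 195 + 142 + 44 = 904
e = 904 / (904 + 142) = 904 / 1046 = 0.8642
Estimated eligible among unknowns: 0.8642 × 133 = 114.94
Denom: 904 + 114.94 = 1018.94
RR3 = 498 / 1018.94 = 0.4887
Denom: 498 + 25 + 195 + 142 + 44 = 904
RR5 = 498 / 904 = 0.5509
Difference = 55.09 − 48.87 = 6.22 percentage points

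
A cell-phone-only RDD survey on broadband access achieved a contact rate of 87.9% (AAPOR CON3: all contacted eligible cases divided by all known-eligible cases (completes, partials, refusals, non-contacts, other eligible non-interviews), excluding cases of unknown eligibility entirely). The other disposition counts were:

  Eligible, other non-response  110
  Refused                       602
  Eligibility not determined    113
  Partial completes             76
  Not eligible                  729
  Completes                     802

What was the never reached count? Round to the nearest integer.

219

Numerator = 802 + 76 + 602 + 110 = 1590
CON3 = 1590 / D = 0.879
D = 1590 / 0.879 = 1808.9
Rest of base = 1590
never reached = 1808.9 − 1590 ≈ 219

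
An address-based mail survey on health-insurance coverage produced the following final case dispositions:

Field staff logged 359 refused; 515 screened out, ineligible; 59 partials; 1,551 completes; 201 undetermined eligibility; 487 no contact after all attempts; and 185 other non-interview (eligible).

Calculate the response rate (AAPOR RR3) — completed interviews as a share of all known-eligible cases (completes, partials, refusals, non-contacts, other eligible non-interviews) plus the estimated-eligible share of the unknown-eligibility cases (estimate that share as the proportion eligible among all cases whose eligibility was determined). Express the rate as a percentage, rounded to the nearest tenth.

Numerator → 1551
Known eligible → 1551 + 59 + 359 + 487 + 185 = 2641
e = 2641 / (2641 + 515) = 2641 / 3156 = 0.8368
e × U → 0.8368 × 201 = 168.20
Denom → 2641 + 168.20 = 2809.20
RR3 = 1551 / 2809.20 = 0.5521

55.2%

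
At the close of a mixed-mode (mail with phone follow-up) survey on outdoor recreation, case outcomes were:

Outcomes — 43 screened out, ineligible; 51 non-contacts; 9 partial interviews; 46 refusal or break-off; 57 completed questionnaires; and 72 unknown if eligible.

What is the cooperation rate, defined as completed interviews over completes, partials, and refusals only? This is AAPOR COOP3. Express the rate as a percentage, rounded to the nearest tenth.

50.9%

Top: 57
Denom: 57 + 9 + 46 = 112
COOP3 = 57 / 112 = 0.5089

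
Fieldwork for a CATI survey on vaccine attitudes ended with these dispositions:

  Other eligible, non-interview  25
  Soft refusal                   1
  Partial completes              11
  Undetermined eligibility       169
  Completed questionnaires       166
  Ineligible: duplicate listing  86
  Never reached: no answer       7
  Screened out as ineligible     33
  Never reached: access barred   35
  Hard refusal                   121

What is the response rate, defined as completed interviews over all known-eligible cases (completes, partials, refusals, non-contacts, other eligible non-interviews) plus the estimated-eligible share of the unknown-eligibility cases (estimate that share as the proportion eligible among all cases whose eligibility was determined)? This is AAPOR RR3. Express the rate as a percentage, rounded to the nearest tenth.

33.6%

Refusal or break-off = 121 + 1 = 122
No contact after all attempts = 7 + 35 = 42
Out of scope = 33 + 86 = 119
Numerator: 166
Eligible (known): 166 + 11 + 122 + 42 + 25 = 366
e = 366 / (366 + 119) = 366 / 485 = 0.7546
Estimated eligible among unknowns: 0.7546 × 169 = 127.53
Denominator: 366 + 127.53 = 493.53
RR3 = 166 / 493.53 = 0.3364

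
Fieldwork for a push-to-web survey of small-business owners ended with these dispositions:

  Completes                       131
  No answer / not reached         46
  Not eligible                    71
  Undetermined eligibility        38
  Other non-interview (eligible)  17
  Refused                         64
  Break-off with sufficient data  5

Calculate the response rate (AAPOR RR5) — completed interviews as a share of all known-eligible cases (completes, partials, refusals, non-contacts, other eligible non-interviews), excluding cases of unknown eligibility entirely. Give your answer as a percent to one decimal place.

Top → 131
Base → 131 + 5 + 64 + 46 + 17 = 263
RR5 = 131 / 263 = 0.4981

49.8%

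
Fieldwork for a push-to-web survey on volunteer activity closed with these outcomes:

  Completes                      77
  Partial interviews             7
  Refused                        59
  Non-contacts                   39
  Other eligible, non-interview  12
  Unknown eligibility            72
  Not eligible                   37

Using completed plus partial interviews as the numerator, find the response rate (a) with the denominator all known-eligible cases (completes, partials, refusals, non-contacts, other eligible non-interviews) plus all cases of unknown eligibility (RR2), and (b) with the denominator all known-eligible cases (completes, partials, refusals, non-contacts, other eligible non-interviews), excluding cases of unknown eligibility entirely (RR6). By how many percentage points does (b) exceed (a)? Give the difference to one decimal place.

11.7

Num: 77 + 7 = 84
Denominator: 77 + 7 + 59 + 39 + 12 + 72 = 266
RR2 = 84 / 266 = 0.3158
Denominator: 77 + 7 + 59 + 39 + 12 = 194
RR6 = 84 / 194 = 0.4330
Difference = 43.30 − 31.58 = 11.72 percentage points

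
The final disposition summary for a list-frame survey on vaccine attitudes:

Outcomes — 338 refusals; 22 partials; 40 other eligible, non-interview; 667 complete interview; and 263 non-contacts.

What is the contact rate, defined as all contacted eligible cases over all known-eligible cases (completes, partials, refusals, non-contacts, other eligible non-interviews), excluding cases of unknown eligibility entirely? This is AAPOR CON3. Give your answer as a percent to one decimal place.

Top: 667 + 22 + 338 + 40 = 1067
Base: 667 + 22 + 338 + 263 + 40 = 1330
CON3 = 1067 / 1330 = 0.8023

80.2%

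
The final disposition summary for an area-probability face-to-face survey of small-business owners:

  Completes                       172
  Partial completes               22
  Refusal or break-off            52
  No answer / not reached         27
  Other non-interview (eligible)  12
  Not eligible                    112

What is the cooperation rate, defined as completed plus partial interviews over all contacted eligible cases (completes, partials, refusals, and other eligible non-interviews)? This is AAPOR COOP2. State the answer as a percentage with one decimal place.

Top: 172 + 22 = 194
Denominator: 172 + 22 + 52 + 12 = 258
COOP2 = 194 / 258 = 0.7519

75.2%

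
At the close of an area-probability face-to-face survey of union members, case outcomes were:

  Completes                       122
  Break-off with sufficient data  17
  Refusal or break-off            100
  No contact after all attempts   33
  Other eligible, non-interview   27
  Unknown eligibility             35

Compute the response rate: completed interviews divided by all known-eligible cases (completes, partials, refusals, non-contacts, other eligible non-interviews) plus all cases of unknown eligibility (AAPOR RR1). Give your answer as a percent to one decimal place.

Top → 122
Base → 122 + 17 + 100 + 33 + 27 + 35 = 334
RR1 = 122 / 334 = 0.3653

36.5%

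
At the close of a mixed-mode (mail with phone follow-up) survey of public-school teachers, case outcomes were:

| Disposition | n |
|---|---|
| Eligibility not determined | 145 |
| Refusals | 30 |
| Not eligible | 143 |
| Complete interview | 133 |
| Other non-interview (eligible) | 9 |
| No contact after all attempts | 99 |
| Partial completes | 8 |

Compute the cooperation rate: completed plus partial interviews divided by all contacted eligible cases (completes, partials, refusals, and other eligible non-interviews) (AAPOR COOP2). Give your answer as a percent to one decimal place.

Top → 133 + 8 = 141
Denominator → 133 + 8 + 30 + 9 = 180
COOP2 = 141 / 180 = 0.7833

78.3%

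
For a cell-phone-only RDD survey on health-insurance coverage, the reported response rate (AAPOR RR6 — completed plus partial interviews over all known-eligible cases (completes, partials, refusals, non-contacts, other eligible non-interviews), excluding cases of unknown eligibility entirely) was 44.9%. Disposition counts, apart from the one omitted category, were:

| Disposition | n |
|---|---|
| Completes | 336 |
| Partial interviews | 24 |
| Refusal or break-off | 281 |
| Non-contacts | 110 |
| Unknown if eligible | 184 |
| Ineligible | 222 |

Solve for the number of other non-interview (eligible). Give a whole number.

51

Num: 336 + 24 = 360
RR6 = 360 / D = 0.449
D = 360 / 0.449 = 801.8
Rest of base = 751
other non-interview (eligible) = 801.8 − 751 ≈ 51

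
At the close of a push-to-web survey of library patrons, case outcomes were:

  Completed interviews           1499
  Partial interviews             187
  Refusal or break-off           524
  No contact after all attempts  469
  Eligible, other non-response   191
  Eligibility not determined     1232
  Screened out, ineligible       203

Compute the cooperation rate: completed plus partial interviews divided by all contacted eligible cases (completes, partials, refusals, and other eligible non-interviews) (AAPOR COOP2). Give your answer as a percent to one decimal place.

70.2%

Num = 1499 + 187 = 1686
Base = 1499 + 187 + 524 + 191 = 2401
COOP2 = 1686 / 2401 = 0.7022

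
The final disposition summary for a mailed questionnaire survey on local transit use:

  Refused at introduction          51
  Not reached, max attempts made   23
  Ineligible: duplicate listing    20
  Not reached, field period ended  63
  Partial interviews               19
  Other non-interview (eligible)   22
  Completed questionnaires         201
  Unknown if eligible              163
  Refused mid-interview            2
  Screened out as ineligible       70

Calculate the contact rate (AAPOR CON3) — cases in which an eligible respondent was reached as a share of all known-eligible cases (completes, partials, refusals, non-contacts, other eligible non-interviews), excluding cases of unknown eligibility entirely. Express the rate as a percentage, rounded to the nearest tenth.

Refusals = 51 + 2 = 53
No contact after all attempts = 63 + 23 = 86
Not eligible = 70 + 20 = 90
Numerator: 201 + 19 + 53 + 22 = 295
Denom: 201 + 19 + 53 + 86 + 22 = 381
CON3 = 295 / 381 = 0.7743

77.4%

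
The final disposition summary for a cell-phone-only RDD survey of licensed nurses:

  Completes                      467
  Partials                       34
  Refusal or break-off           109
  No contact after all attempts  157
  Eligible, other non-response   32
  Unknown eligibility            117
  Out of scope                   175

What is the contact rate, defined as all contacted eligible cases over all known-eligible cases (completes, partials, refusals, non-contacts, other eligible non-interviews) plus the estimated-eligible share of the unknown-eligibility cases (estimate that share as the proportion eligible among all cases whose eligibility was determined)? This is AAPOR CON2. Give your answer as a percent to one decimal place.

Numerator: 467 + 34 + 109 + 32 = 642
Determined eligible: 467 + 34 + 109 + 157 + 32 = 799
e = 799 / (799 + 175) = 799 / 974 = 0.8203
Estimated eligible among unknowns: 0.8203 × 117 = 95.98
Denom: 799 + 95.98 = 894.98
CON2 = 642 / 894.98 = 0.7173

71.7%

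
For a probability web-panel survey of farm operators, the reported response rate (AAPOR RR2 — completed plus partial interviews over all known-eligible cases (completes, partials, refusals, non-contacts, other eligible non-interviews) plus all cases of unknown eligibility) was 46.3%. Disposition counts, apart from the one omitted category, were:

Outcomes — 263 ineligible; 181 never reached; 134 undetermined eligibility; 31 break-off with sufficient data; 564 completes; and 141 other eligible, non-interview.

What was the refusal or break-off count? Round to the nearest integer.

Top → 564 + 31 = 595
RR2 = 595 / D = 0.463
D = 595 / 0.463 = 1285.1
Remaining denominator categories sum to 1051
refusal or break-off = 1285.1 − 1051 ≈ 234

234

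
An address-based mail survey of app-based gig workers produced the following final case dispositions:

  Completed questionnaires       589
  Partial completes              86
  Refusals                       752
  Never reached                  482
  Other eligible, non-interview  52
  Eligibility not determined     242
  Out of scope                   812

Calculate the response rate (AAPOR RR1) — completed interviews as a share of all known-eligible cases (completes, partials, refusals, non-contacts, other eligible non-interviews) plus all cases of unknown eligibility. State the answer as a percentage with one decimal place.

26.7%

Num: 589
Denom: 589 + 86 + 752 + 482 + 52 + 242 = 2203
RR1 = 589 / 2203 = 0.2674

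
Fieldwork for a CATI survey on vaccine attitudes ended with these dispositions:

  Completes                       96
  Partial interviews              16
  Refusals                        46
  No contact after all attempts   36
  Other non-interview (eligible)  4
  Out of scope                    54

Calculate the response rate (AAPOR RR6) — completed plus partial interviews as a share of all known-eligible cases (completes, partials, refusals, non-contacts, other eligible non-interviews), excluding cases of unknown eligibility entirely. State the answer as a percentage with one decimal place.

Num: 96 + 16 = 112
Denominator: 96 + 16 + 46 + 36 + 4 = 198
RR6 = 112 / 198 = 0.5657

56.6%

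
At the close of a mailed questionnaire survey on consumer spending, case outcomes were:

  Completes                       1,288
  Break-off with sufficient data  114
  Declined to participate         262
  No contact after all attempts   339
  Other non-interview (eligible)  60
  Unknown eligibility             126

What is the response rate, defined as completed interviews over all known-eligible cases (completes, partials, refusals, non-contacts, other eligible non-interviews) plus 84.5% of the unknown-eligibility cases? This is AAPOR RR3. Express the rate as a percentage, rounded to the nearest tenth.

59.4%

Num → 1288
Determined eligible → 1288 + 114 + 262 + 339 + 60 = 2063
Estimated eligible among unknowns → 0.8450 × 126 = 106.47
Base → 2063 + 106.47 = 2169.47
RR3 = 1288 / 2169.47 = 0.5937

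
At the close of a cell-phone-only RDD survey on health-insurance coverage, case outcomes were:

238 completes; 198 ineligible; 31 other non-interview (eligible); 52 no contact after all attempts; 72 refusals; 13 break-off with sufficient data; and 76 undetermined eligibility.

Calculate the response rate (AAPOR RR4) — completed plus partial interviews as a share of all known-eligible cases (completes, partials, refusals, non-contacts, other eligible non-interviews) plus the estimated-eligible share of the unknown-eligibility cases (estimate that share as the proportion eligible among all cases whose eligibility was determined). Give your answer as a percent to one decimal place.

54.9%

Top: 238 + 13 = 251
Known eligible: 238 + 13 + 72 + 52 + 31 = 406
e = 406 / (406 + 198) = 406 / 604 = 0.6722
e × U: 0.6722 × 76 = 51.09
Denominator: 406 + 51.09 = 457.09
RR4 = 251 / 457.09 = 0.5491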